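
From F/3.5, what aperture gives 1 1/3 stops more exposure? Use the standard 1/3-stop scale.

f/2.2

Aperture: f/3.5 → f/3.2 → f/2.8 → f/2.5 → f/2.2 — 1 1/3 stops opened up (brighter).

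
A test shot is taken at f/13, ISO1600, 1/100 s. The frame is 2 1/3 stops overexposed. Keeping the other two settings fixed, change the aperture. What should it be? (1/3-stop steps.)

f/29

Overexposed by 2 1/3 stops → need 2 1/3 stops darker.
Aperture: f/13 → f/14 → f/16 → f/18 → f/20 → f/22 → f/25 → f/29.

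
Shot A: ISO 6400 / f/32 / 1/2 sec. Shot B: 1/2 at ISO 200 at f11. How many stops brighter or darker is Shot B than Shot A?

2 stops darker

Aperture: f/32 → f/22 → f/16 → f/11 — 3 stops larger aperture (brighter).
Shutter speed: unchanged.
ISO: 6400 → 3200 → 1600 → 800 → 400 → 200 — 5 stops lower (darker).
Net: +3 −5 = −2 stops.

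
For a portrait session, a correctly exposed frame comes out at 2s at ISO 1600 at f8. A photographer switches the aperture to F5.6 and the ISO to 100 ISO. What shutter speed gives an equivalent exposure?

15 s

Aperture: f/8 → f/5.6 — 1 stop wider (brighter).
ISO: 1600 → 800 → 400 → 200 → 100 — 4 stops dropped (darker).
Net change so far: 3 stops darker. Offset with the shutter speed: 2 → 4 → 8 → 15.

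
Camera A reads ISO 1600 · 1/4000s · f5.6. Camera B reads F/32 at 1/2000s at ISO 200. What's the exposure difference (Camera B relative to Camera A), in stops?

7 stops darker

Aperture: f/5.6 → f/8 → f/11 → f/16 → f/22 → f/32 — 5 stops smaller aperture (darker).
Shutter speed: 1/4000 → 1/2000 — 1 stop slower (brighter).
ISO: 1600 → 800 → 400 → 200 — 3 stops dropped (darker).
Net: −5 +1 −3 = −7 stops.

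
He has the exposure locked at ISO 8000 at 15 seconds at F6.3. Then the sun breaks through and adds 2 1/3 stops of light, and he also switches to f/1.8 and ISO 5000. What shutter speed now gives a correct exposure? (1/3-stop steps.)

0.4 s

Scene light: 2 1/3 stops brighter.
Aperture: f/6.3 → f/5.6 → f/5 → f/4.5 → f/4 → f/3.5 → f/3.2 → f/2.8 → f/2.5 → f/2.2 → f/2 → f/1.8 — 3 2/3 stops larger aperture (brighter).
ISO: 8000 → 6400 → 5000 — 2/3 stop dropped (darker).
Net so far: 5 1/3 stops brighter. Shutter speed: 15 → 13 → 10 → 8 → 6 → 5 → 4 → 3.2 → 2.5 → 2 → 1.6 → 1.3 → 1 → 0.8 → 0.6 → 0.5 → 0.4.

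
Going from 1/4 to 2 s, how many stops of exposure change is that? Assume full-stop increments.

3 stops

1/4 → 1/2 → 1 → 2 — count the steps: 3 stops.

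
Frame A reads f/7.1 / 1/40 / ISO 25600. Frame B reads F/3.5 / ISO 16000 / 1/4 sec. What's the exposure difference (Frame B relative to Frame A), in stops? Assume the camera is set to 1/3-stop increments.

Aperture: f/7.1 → f/6.3 → f/5.6 → f/5 → f/4.5 → f/4 → f/3.5 — 2 stops opened up (brighter).
Shutter speed: 1/40 → 1/30 → 1/25 → 1/20 → 1/15 → 1/13 → 1/10 → 1/8 → 1/6 → 1/5 → 1/4 — 3 1/3 stops slower (brighter).
ISO: 25600 → 20000 → 16000 — 2/3 stop dropped (darker).
Net: +2 +3 1/3 −2/3 = +4 2/3 stops.

4 2/3 stops brighter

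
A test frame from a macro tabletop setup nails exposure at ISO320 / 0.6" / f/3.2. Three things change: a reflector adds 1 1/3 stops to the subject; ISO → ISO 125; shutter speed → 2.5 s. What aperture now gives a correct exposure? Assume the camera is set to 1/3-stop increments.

Scene light: 1 1/3 stops brighter.
ISO: 320 → 250 → 200 → 160 → 125 — 1 1/3 stops lower (darker).
Shutter speed: 0.6 → 0.8 → 1 → 1.3 → 1.6 → 2 → 2.5 — 2 stops slower (brighter).
Net so far: 2 stops brighter. Aperture: f/3.2 → f/3.5 → f/4 → f/4.5 → f/5 → f/5.6 → f/6.3.

f/6.3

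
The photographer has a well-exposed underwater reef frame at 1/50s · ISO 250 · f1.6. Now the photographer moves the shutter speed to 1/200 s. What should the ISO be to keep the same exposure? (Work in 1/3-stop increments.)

ISO 1000

Shutter speed: 1/50 → 1/60 → 1/80 → 1/100 → 1/125 → 1/160 → 1/200 — 2 stops shorter (darker).
Need 2 stops brighter from the ISO: 250 → 320 → 400 → 500 → 640 → 800 → 1000.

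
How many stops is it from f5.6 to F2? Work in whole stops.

3 stops

f/5.6 → f/4 → f/2.8 → f/2 — count the steps: 3 stops.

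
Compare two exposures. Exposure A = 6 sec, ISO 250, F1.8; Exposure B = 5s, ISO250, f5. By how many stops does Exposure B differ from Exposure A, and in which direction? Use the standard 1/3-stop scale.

Aperture: f/1.8 → f/2 → f/2.2 → f/2.5 → f/2.8 → f/3.2 → f/3.5 → f/4 → f/4.5 → f/5 — 3 stops narrower (darker).
Shutter speed: 6 → 5 — 1/3 stop shorter (darker).
ISO: unchanged.
Net: −3 −1/3 = −3 1/3 stops.

3 1/3 stops darker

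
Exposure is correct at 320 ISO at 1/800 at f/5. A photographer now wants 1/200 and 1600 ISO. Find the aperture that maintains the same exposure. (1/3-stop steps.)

Shutter speed: 1/800 → 1/640 → 1/500 → 1/400 → 1/320 → 1/250 → 1/200 — 2 stops longer (brighter).
ISO: 320 → 400 → 500 → 640 → 800 → 1000 → 1250 → 1600 — 2 1/3 stops higher (brighter).
Net change so far: 4 1/3 stops brighter. Offset with the aperture: f/5 → f/5.6 → f/6.3 → f/7.1 → f/8 → f/9 → f/10 → f/11 → f/13 → f/14 → f/16 → f/18 → f/20 → f/22.

f/22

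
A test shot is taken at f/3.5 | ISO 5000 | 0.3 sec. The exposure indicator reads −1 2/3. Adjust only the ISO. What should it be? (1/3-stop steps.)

Underexposed by 1 2/3 stops → need 1 2/3 stops brighter.
ISO: 5000 → 6400 → 8000 → 10000 → 12800 → 16000.

ISO 16000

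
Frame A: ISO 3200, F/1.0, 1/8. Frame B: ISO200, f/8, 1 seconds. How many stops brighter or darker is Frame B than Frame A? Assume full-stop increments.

7 stops darker

Aperture: f/1.0 → f/1.4 → f/2 → f/2.8 → f/4 → f/5.6 → f/8 — 6 stops narrower (darker).
Shutter speed: 1/8 → 1/4 → 1/2 → 1 — 3 stops longer (brighter).
ISO: 3200 → 1600 → 800 → 400 → 200 — 4 stops lower (darker).
Net: −6 +3 −4 = −7 stops.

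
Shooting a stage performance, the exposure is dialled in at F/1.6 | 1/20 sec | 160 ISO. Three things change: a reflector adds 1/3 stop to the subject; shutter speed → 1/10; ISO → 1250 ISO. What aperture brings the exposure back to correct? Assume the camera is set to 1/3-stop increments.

f/7.1

Scene light: 1/3 stop brighter.
Shutter speed: 1/20 → 1/15 → 1/13 → 1/10 — 1 stop slower (brighter).
ISO: 160 → 200 → 250 → 320 → 400 → 500 → 640 → 800 → 1000 → 1250 — 3 stops higher (brighter).
Net so far: 4 1/3 stops brighter. Aperture: f/1.6 → f/1.8 → f/2 → f/2.2 → f/2.5 → f/2.8 → f/3.2 → f/3.5 → f/4 → f/4.5 → f/5 → f/5.6 → f/6.3 → f/7.1.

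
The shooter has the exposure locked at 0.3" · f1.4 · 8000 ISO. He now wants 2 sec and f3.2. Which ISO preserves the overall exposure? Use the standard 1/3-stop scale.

Shutter speed: 0.3 → 0.4 → 0.5 → 0.6 → 0.8 → 1 → 1.3 → 1.6 → 2 — 2 2/3 stops longer (brighter).
Aperture: f/1.4 → f/1.6 → f/1.8 → f/2 → f/2.2 → f/2.5 → f/2.8 → f/3.2 — 2 1/3 stops narrower (darker).
Net change so far: 1/3 stop brighter. Offset with the ISO: 8000 → 6400.

ISO 6400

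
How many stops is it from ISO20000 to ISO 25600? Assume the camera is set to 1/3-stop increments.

20000 → 25600 — count the steps: 1 third-stops = 1/3 stop.

1/3 stop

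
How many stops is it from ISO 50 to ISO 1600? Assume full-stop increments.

5 stops

50 → 100 → 200 → 400 → 800 → 1600 — count the steps: 5 stops.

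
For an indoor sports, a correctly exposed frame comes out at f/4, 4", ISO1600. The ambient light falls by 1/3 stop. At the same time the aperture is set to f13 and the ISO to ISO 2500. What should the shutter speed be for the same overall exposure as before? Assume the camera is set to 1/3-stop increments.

Scene light: 1/3 stop darker.
Aperture: f/4 → f/4.5 → f/5 → f/5.6 → f/6.3 → f/7.1 → f/8 → f/9 → f/10 → f/11 → f/13 — 3 1/3 stops stopped down (darker).
ISO: 1600 → 2000 → 2500 — 2/3 stop raised (brighter).
Net so far: 3 stops darker. Shutter speed: 4 → 5 → 6 → 8 → 10 → 13 → 15 → 20 → 25 → 30.

30 s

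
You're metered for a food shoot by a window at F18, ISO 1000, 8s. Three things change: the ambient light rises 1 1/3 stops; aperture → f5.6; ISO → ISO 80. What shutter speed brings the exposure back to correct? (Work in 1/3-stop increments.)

4 s

Scene light: 1 1/3 stops brighter.
Aperture: f/18 → f/16 → f/14 → f/13 → f/11 → f/10 → f/9 → f/8 → f/7.1 → f/6.3 → f/5.6 — 3 1/3 stops opened up (brighter).
ISO: 1000 → 800 → 640 → 500 → 400 → 320 → 250 → 200 → 160 → 125 → 100 → 80 — 3 2/3 stops dropped (darker).
Net so far: 1 stop brighter. Shutter speed: 8 → 6 → 5 → 4.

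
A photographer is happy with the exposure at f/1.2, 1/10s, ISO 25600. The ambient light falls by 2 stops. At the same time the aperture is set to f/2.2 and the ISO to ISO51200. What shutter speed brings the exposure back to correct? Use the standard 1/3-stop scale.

Scene light: 2 stops darker.
Aperture: f/1.2 → f/1.4 → f/1.6 → f/1.8 → f/2 → f/2.2 — 1 2/3 stops smaller aperture (darker).
ISO: 25600 → 32000 → 40000 → 51200 — 1 stop raised (brighter).
Net so far: 2 2/3 stops darker. Shutter speed: 1/10 → 1/8 → 1/6 → 1/5 → 1/4 → 0.3 → 0.4 → 0.5 → 0.6.

0.6 s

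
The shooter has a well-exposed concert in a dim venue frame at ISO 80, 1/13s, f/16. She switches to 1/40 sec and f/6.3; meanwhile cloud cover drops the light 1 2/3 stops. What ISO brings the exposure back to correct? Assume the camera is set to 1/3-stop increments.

ISO 125

Scene light: 1 2/3 stops darker.
Shutter speed: 1/13 → 1/15 → 1/20 → 1/25 → 1/30 → 1/40 — 1 2/3 stops shorter (darker).
Aperture: f/16 → f/14 → f/13 → f/11 → f/10 → f/9 → f/8 → f/7.1 → f/6.3 — 2 2/3 stops wider (brighter).
Net so far: 2/3 stop darker. ISO: 80 → 100 → 125.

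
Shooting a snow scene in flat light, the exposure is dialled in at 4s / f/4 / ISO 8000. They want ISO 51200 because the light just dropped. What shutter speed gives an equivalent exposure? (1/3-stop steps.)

ISO: 8000 → 10000 → 12800 → 16000 → 20000 → 25600 → 32000 → 40000 → 51200 — 2 2/3 stops higher (brighter).
Need 2 2/3 stops darker from the shutter speed: 4 → 3.2 → 2.5 → 2 → 1.6 → 1.3 → 1 → 0.8 → 0.6.

0.6 s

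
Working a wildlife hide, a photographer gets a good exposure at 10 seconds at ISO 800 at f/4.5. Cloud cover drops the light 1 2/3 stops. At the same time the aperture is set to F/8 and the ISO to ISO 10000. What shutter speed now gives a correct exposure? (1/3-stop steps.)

8 s

Scene light: 1 2/3 stops darker.
Aperture: f/4.5 → f/5 → f/5.6 → f/6.3 → f/7.1 → f/8 — 1 2/3 stops stopped down (darker).
ISO: 800 → 1000 → 1250 → 1600 → 2000 → 2500 → 3200 → 4000 → 5000 → 6400 → 8000 → 10000 — 3 2/3 stops raised (brighter).
Net so far: 1/3 stop brighter. Shutter speed: 10 → 8.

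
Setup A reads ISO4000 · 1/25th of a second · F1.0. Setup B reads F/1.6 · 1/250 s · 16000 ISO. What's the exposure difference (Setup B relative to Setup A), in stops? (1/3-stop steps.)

2 2/3 stops darker

Aperture: f/1.0 → f/1.1 → f/1.2 → f/1.4 → f/1.6 — 1 1/3 stops smaller aperture (darker).
Shutter speed: 1/25 → 1/30 → 1/40 → 1/50 → 1/60 → 1/80 → 1/100 → 1/125 → 1/160 → 1/200 → 1/250 — 3 1/3 stops faster (darker).
ISO: 4000 → 5000 → 6400 → 8000 → 10000 → 12800 → 16000 — 2 stops raised (brighter).
Net: −1 1/3 −3 1/3 +2 = −2 2/3 stops.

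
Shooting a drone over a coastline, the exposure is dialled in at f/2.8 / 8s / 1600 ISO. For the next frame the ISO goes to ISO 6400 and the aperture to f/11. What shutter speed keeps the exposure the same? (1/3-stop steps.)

30 s

ISO: 1600 → 2000 → 2500 → 3200 → 4000 → 5000 → 6400 — 2 stops raised (brighter).
Aperture: f/2.8 → f/3.2 → f/3.5 → f/4 → f/4.5 → f/5 → f/5.6 → f/6.3 → f/7.1 → f/8 → f/9 → f/10 → f/11 — 4 stops narrower (darker).
Net change so far: 2 stops darker. Offset with the shutter speed: 8 → 10 → 13 → 15 → 20 → 25 → 30.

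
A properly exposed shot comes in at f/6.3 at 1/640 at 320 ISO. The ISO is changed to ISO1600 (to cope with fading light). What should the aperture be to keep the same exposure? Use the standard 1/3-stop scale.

f/14

ISO: 320 → 400 → 500 → 640 → 800 → 1000 → 1250 → 1600 — 2 1/3 stops raised (brighter).
Need 2 1/3 stops darker from the aperture: f/6.3 → f/7.1 → f/8 → f/9 → f/10 → f/11 → f/13 → f/14.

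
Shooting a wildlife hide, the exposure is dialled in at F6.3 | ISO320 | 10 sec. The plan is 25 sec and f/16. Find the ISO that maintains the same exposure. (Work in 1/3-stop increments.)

ISO 800

Shutter speed: 10 → 13 → 15 → 20 → 25 — 1 1/3 stops longer (brighter).
Aperture: f/6.3 → f/7.1 → f/8 → f/9 → f/10 → f/11 → f/13 → f/14 → f/16 — 2 2/3 stops narrower (darker).
Net change so far: 1 1/3 stops darker. Offset with the ISO: 320 → 400 → 500 → 640 → 800.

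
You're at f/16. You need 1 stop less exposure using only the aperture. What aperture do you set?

Aperture: f/16 → f/22 — 1 stop narrower (darker).

f/22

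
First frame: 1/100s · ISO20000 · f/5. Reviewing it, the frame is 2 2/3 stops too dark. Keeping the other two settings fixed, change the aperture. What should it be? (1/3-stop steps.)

Underexposed by 2 2/3 stops → need 2 2/3 stops brighter.
Aperture: f/5 → f/4.5 → f/4 → f/3.5 → f/3.2 → f/2.8 → f/2.5 → f/2.2 → f/2.

f/2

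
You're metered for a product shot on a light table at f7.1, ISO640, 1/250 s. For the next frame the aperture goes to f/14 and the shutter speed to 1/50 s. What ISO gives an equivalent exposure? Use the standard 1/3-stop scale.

ISO 500

Aperture: f/7.1 → f/8 → f/9 → f/10 → f/11 → f/13 → f/14 — 2 stops narrower (darker).
Shutter speed: 1/250 → 1/200 → 1/160 → 1/125 → 1/100 → 1/80 → 1/60 → 1/50 — 2 1/3 stops longer (brighter).
Net change so far: 1/3 stop brighter. Offset with the ISO: 640 → 500.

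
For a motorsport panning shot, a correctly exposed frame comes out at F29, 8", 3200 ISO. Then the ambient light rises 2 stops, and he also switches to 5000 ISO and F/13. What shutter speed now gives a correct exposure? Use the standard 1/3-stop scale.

Scene light: 2 stops brighter.
ISO: 3200 → 4000 → 5000 — 2/3 stop higher (brighter).
Aperture: f/29 → f/25 → f/22 → f/20 → f/18 → f/16 → f/14 → f/13 — 2 1/3 stops wider (brighter).
Net so far: 5 stops brighter. Shutter speed: 8 → 6 → 5 → 4 → 3.2 → 2.5 → 2 → 1.6 → 1.3 → 1 → 0.8 → 0.6 → 0.5 → 0.4 → 0.3 → 1/4.

1/4s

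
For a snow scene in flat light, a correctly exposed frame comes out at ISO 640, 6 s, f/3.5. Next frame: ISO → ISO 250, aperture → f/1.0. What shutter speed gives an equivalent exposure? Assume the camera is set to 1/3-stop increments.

ISO: 640 → 500 → 400 → 320 → 250 — 1 1/3 stops lower (darker).
Aperture: f/3.5 → f/3.2 → f/2.8 → f/2.5 → f/2.2 → f/2 → f/1.8 → f/1.6 → f/1.4 → f/1.2 → f/1.1 → f/1.0 — 3 2/3 stops opened up (brighter).
Net change so far: 2 1/3 stops brighter. Offset with the shutter speed: 6 → 5 → 4 → 3.2 → 2.5 → 2 → 1.6 → 1.3.

1.3 s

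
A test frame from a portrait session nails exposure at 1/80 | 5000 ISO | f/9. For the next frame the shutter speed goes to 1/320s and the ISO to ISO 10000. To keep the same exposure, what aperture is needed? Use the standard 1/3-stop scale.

f/6.3

Shutter speed: 1/80 → 1/100 → 1/125 → 1/160 → 1/200 → 1/250 → 1/320 — 2 stops shorter (darker).
ISO: 5000 → 6400 → 8000 → 10000 — 1 stop higher (brighter).
Net change so far: 1 stop darker. Offset with the aperture: f/9 → f/8 → f/7.1 → f/6.3.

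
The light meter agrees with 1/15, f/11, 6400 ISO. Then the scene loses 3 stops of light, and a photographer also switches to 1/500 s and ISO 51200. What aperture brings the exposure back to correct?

Scene light: 3 stops darker.
Shutter speed: 1/15 → 1/30 → 1/60 → 1/125 → 1/250 → 1/500 — 5 stops faster (darker).
ISO: 6400 → 12800 → 25600 → 51200 — 3 stops higher (brighter).
Net so far: 5 stops darker. Aperture: f/11 → f/8 → f/5.6 → f/4 → f/2.8 → f/2.

f/2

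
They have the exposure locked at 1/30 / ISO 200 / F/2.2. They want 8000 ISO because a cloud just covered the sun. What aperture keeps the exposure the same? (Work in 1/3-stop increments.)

f/14

ISO: 200 → 250 → 320 → 400 → 500 → 640 → 800 → 1000 → 1250 → 1600 → 2000 → 2500 → 3200 → 4000 → 5000 → 6400 → 8000 — 5 1/3 stops higher (brighter).
Need 5 1/3 stops darker from the aperture: f/2.2 → f/2.5 → f/2.8 → f/3.2 → f/3.5 → f/4 → f/4.5 → f/5 → f/5.6 → f/6.3 → f/7.1 → f/8 → f/9 → f/10 → f/11 → f/13 → f/14.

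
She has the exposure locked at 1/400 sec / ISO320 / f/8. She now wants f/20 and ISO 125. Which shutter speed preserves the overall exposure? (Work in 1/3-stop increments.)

Aperture: f/8 → f/9 → f/10 → f/11 → f/13 → f/14 → f/16 → f/18 → f/20 — 2 2/3 stops smaller aperture (darker).
ISO: 320 → 250 → 200 → 160 → 125 — 1 1/3 stops lower (darker).
Net change so far: 4 stops darker. Offset with the shutter speed: 1/400 → 1/320 → 1/250 → 1/200 → 1/160 → 1/125 → 1/100 → 1/80 → 1/60 → 1/50 → 1/40 → 1/30 → 1/25.

1/25s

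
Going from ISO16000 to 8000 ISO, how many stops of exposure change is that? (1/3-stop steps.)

1 stop

16000 → 12800 → 10000 → 8000 — count the steps: 3 third-stops = 1 stop.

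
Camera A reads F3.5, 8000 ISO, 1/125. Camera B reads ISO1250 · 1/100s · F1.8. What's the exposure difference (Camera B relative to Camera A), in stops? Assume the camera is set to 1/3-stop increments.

1/3 stop darker

Aperture: f/3.5 → f/3.2 → f/2.8 → f/2.5 → f/2.2 → f/2 → f/1.8 — 2 stops opened up (brighter).
Shutter speed: 1/125 → 1/100 — 1/3 stop slower (brighter).
ISO: 8000 → 6400 → 5000 → 4000 → 3200 → 2500 → 2000 → 1600 → 1250 — 2 2/3 stops dropped (darker).
Net: +2 +1/3 −2 2/3 = −1/3 stops.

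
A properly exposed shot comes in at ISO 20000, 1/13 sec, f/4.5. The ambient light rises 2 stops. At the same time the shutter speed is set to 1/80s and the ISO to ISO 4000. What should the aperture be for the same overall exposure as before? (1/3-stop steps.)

Scene light: 2 stops brighter.
Shutter speed: 1/13 → 1/15 → 1/20 → 1/25 → 1/30 → 1/40 → 1/50 → 1/60 → 1/80 — 2 2/3 stops faster (darker).
ISO: 20000 → 16000 → 12800 → 10000 → 8000 → 6400 → 5000 → 4000 — 2 1/3 stops dropped (darker).
Net so far: 3 stops darker. Aperture: f/4.5 → f/4 → f/3.5 → f/3.2 → f/2.8 → f/2.5 → f/2.2 → f/2 → f/1.8 → f/1.6.

f/1.6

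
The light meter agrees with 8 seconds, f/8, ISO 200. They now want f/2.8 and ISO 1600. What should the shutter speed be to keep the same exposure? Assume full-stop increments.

Aperture: f/8 → f/5.6 → f/4 → f/2.8 — 3 stops opened up (brighter).
ISO: 200 → 400 → 800 → 1600 — 3 stops raised (brighter).
Net change so far: 6 stops brighter. Offset with the shutter speed: 8 → 4 → 2 → 1 → 1/2 → 1/4 → 1/8.

1/8s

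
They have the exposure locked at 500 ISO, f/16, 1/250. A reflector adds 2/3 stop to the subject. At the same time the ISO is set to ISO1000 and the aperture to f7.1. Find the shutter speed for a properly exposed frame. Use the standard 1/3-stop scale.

1/4000s

Scene light: 2/3 stop brighter.
ISO: 500 → 640 → 800 → 1000 — 1 stop higher (brighter).
Aperture: f/16 → f/14 → f/13 → f/11 → f/10 → f/9 → f/8 → f/7.1 — 2 1/3 stops larger aperture (brighter).
Net so far: 4 stops brighter. Shutter speed: 1/250 → 1/320 → 1/400 → 1/500 → 1/640 → 1/800 → 1/1000 → 1/1250 → 1/1600 → 1/2000 → 1/2500 → 1/3200 → 1/4000.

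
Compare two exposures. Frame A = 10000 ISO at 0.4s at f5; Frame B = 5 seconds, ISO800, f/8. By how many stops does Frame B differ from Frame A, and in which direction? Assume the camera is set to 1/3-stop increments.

Aperture: f/5 → f/5.6 → f/6.3 → f/7.1 → f/8 — 1 1/3 stops stopped down (darker).
Shutter speed: 0.4 → 0.5 → 0.6 → 0.8 → 1 → 1.3 → 1.6 → 2 → 2.5 → 3.2 → 4 → 5 — 3 2/3 stops slower (brighter).
ISO: 10000 → 8000 → 6400 → 5000 → 4000 → 3200 → 2500 → 2000 → 1600 → 1250 → 1000 → 800 — 3 2/3 stops dropped (darker).
Net: −1 1/3 +3 2/3 −3 2/3 = −1 1/3 stops.

1 1/3 stops darker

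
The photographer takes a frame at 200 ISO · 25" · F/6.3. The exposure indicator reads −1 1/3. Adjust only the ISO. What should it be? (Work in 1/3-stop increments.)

ISO 500

Underexposed by 1 1/3 stops → need 1 1/3 stops brighter.
ISO: 200 → 250 → 320 → 400 → 500.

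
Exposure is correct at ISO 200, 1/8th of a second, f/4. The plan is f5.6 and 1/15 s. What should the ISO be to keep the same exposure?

ISO 800

Aperture: f/4 → f/5.6 — 1 stop stopped down (darker).
Shutter speed: 1/8 → 1/15 — 1 stop faster (darker).
Net change so far: 2 stops darker. Offset with the ISO: 200 → 400 → 800.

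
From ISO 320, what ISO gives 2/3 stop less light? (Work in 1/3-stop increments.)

ISO 200

ISO: 320 → 250 → 200 — 2/3 stop lower (darker).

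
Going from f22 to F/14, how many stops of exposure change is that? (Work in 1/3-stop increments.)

1 1/3 stops

f/22 → f/20 → f/18 → f/16 → f/14 — count the steps: 4 third-stops = 1 1/3 stops.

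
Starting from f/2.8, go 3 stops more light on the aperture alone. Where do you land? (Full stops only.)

Aperture: f/2.8 → f/2 → f/1.4 → f/1.0 — 3 stops wider (brighter).

f/1.0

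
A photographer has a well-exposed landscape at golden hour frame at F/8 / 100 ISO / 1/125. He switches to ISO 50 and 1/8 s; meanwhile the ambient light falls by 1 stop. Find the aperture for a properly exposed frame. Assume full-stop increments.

f/16

Scene light: 1 stop darker.
ISO: 100 → 50 — 1 stop dropped (darker).
Shutter speed: 1/125 → 1/60 → 1/30 → 1/15 → 1/8 — 4 stops longer (brighter).
Net so far: 2 stops brighter. Aperture: f/8 → f/11 → f/16.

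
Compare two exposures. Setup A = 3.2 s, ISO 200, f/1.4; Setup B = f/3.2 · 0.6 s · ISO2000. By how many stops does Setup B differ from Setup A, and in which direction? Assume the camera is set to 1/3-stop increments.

Aperture: f/1.4 → f/1.6 → f/1.8 → f/2 → f/2.2 → f/2.5 → f/2.8 → f/3.2 — 2 1/3 stops smaller aperture (darker).
Shutter speed: 3.2 → 2.5 → 2 → 1.6 → 1.3 → 1 → 0.8 → 0.6 — 2 1/3 stops shorter (darker).
ISO: 200 → 250 → 320 → 400 → 500 → 640 → 800 → 1000 → 1250 → 1600 → 2000 — 3 1/3 stops raised (brighter).
Net: −2 1/3 −2 1/3 +3 1/3 = −1 1/3 stops.

1 1/3 stops darker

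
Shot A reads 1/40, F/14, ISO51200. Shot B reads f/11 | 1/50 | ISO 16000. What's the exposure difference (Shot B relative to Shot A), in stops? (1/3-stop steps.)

Aperture: f/14 → f/13 → f/11 — 2/3 stop larger aperture (brighter).
Shutter speed: 1/40 → 1/50 — 1/3 stop shorter (darker).
ISO: 51200 → 40000 → 32000 → 25600 → 20000 → 16000 — 1 2/3 stops lower (darker).
Net: +2/3 −1/3 −1 2/3 = −1 1/3 stops.

1 1/3 stops darker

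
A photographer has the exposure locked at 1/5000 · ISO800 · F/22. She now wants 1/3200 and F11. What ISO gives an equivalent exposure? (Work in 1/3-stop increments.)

Shutter speed: 1/5000 → 1/4000 → 1/3200 — 2/3 stop longer (brighter).
Aperture: f/22 → f/20 → f/18 → f/16 → f/14 → f/13 → f/11 — 2 stops larger aperture (brighter).
Net change so far: 2 2/3 stops brighter. Offset with the ISO: 800 → 640 → 500 → 400 → 320 → 250 → 200 → 160 → 125.

ISO 125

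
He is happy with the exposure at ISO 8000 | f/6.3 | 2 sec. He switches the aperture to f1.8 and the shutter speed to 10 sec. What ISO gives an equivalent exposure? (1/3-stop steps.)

Aperture: f/6.3 → f/5.6 → f/5 → f/4.5 → f/4 → f/3.5 → f/3.2 → f/2.8 → f/2.5 → f/2.2 → f/2 → f/1.8 — 3 2/3 stops wider (brighter).
Shutter speed: 2 → 2.5 → 3.2 → 4 → 5 → 6 → 8 → 10 — 2 1/3 stops longer (brighter).
Net change so far: 6 stops brighter. Offset with the ISO: 8000 → 6400 → 5000 → 4000 → 3200 → 2500 → 2000 → 1600 → 1250 → 1000 → 800 → 640 → 500 → 400 → 320 → 250 → 200 → 160 → 125.

ISO 125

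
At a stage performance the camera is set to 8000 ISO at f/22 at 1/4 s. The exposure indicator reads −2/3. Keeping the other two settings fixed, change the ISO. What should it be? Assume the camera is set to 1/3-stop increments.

ISO 12800

Underexposed by 2/3 stop → need 2/3 stop brighter.
ISO: 8000 → 10000 → 12800.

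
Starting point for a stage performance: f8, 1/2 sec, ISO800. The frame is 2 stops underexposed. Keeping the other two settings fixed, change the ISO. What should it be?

ISO 3200

Underexposed by 2 stops → need 2 stops brighter.
ISO: 800 → 1600 → 3200.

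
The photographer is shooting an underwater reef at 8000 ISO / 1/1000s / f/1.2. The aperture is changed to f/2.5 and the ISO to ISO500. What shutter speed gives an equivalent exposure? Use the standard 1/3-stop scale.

1/15s

Aperture: f/1.2 → f/1.4 → f/1.6 → f/1.8 → f/2 → f/2.2 → f/2.5 — 2 stops stopped down (darker).
ISO: 8000 → 6400 → 5000 → 4000 → 3200 → 2500 → 2000 → 1600 → 1250 → 1000 → 800 → 640 → 500 — 4 stops dropped (darker).
Net change so far: 6 stops darker. Offset with the shutter speed: 1/1000 → 1/800 → 1/640 → 1/500 → 1/400 → 1/320 → 1/250 → 1/200 → 1/160 → 1/125 → 1/100 → 1/80 → 1/60 → 1/50 → 1/40 → 1/30 → 1/25 → 1/20 → 1/15.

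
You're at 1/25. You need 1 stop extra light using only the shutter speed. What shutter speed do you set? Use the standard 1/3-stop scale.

Shutter speed: 1/25 → 1/20 → 1/15 → 1/13 — 1 stop longer (brighter).

1/13s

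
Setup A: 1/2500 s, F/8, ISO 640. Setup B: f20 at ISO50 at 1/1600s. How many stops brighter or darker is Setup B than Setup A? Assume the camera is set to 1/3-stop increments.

Aperture: f/8 → f/9 → f/10 → f/11 → f/13 → f/14 → f/16 → f/18 → f/20 — 2 2/3 stops smaller aperture (darker).
Shutter speed: 1/2500 → 1/2000 → 1/1600 — 2/3 stop longer (brighter).
ISO: 640 → 500 → 400 → 320 → 250 → 200 → 160 → 125 → 100 → 80 → 64 → 50 — 3 2/3 stops dropped (darker).
Net: −2 2/3 +2/3 −3 2/3 = −5 2/3 stops.

5 2/3 stops darker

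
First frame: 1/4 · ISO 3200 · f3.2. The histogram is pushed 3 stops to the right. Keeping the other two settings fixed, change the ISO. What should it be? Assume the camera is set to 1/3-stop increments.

Overexposed by 3 stops → need 3 stops darker.
ISO: 3200 → 2500 → 2000 → 1600 → 1250 → 1000 → 800 → 640 → 500 → 400.

ISO 400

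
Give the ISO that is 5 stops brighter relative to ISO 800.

ISO 25600

ISO: 800 → 1600 → 3200 → 6400 → 12800 → 25600 — 5 stops raised (brighter).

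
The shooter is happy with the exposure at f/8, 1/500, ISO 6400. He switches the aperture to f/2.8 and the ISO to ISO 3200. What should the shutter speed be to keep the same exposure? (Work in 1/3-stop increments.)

Aperture: f/8 → f/7.1 → f/6.3 → f/5.6 → f/5 → f/4.5 → f/4 → f/3.5 → f/3.2 → f/2.8 — 3 stops opened up (brighter).
ISO: 6400 → 5000 → 4000 → 3200 — 1 stop dropped (darker).
Net change so far: 2 stops brighter. Offset with the shutter speed: 1/500 → 1/640 → 1/800 → 1/1000 → 1/1250 → 1/1600 → 1/2000.

1/2000s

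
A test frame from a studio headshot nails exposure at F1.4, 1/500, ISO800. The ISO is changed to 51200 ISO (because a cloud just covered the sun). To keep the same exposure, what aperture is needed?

f/11

ISO: 800 → 1600 → 3200 → 6400 → 12800 → 25600 → 51200 — 6 stops higher (brighter).
Need 6 stops darker from the aperture: f/1.4 → f/2 → f/2.8 → f/4 → f/5.6 → f/8 → f/11.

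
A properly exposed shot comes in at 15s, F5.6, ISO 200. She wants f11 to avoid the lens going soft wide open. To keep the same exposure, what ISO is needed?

Aperture: f/5.6 → f/8 → f/11 — 2 stops smaller aperture (darker).
Need 2 stops brighter from the ISO: 200 → 400 → 800.

ISO 800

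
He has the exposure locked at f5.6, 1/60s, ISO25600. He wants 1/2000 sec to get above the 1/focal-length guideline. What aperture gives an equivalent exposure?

f/1.0

Shutter speed: 1/60 → 1/125 → 1/250 → 1/500 → 1/1000 → 1/2000 — 5 stops faster (darker).
Need 5 stops brighter from the aperture: f/5.6 → f/4 → f/2.8 → f/2 → f/1.4 → f/1.0.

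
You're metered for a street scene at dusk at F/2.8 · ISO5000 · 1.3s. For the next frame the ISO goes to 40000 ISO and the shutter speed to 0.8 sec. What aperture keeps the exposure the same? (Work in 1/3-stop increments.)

f/6.3

ISO: 5000 → 6400 → 8000 → 10000 → 12800 → 16000 → 20000 → 25600 → 32000 → 40000 — 3 stops higher (brighter).
Shutter speed: 1.3 → 1 → 0.8 — 2/3 stop shorter (darker).
Net change so far: 2 1/3 stops brighter. Offset with the aperture: f/2.8 → f/3.2 → f/3.5 → f/4 → f/4.5 → f/5 → f/5.6 → f/6.3.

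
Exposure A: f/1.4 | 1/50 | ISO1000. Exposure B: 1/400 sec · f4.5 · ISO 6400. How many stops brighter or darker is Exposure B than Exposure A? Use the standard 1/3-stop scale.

3 2/3 stops darker

Aperture: f/1.4 → f/1.6 → f/1.8 → f/2 → f/2.2 → f/2.5 → f/2.8 → f/3.2 → f/3.5 → f/4 → f/4.5 — 3 1/3 stops stopped down (darker).
Shutter speed: 1/50 → 1/60 → 1/80 → 1/100 → 1/125 → 1/160 → 1/200 → 1/250 → 1/320 → 1/400 — 3 stops shorter (darker).
ISO: 1000 → 1250 → 1600 → 2000 → 2500 → 3200 → 4000 → 5000 → 6400 — 2 2/3 stops raised (brighter).
Net: −3 1/3 −3 +2 2/3 = −3 2/3 stops.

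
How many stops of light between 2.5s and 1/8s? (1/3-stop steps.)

2.5 → 2 → 1.6 → 1.3 → 1 → 0.8 → 0.6 → 0.5 → 0.4 → 0.3 → 1/4 → 1/5 → 1/6 → 1/8 — count the steps: 13 third-stops = 4 1/3 stops.

4 1/3 stops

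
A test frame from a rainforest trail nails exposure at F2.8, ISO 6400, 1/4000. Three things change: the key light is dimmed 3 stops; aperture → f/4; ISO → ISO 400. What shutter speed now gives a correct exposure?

1/15s

Scene light: 3 stops darker.
Aperture: f/2.8 → f/4 — 1 stop smaller aperture (darker).
ISO: 6400 → 3200 → 1600 → 800 → 400 — 4 stops lower (darker).
Net so far: 8 stops darker. Shutter speed: 1/4000 → 1/2000 → 1/1000 → 1/500 → 1/250 → 1/125 → 1/60 → 1/30 → 1/15.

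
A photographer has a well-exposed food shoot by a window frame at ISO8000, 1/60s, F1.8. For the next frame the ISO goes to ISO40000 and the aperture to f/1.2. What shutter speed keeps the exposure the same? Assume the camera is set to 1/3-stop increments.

ISO: 8000 → 10000 → 12800 → 16000 → 20000 → 25600 → 32000 → 40000 — 2 1/3 stops raised (brighter).
Aperture: f/1.8 → f/1.6 → f/1.4 → f/1.2 — 1 stop larger aperture (brighter).
Net change so far: 3 1/3 stops brighter. Offset with the shutter speed: 1/60 → 1/80 → 1/100 → 1/125 → 1/160 → 1/200 → 1/250 → 1/320 → 1/400 → 1/500 → 1/640.

1/640s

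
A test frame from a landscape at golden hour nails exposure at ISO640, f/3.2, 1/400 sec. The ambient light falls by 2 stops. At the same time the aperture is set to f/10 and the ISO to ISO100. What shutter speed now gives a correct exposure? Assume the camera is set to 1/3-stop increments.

0.6 s

Scene light: 2 stops darker.
Aperture: f/3.2 → f/3.5 → f/4 → f/4.5 → f/5 → f/5.6 → f/6.3 → f/7.1 → f/8 → f/9 → f/10 — 3 1/3 stops stopped down (darker).
ISO: 640 → 500 → 400 → 320 → 250 → 200 → 160 → 125 → 100 — 2 2/3 stops lower (darker).
Net so far: 8 stops darker. Shutter speed: 1/400 → 1/320 → 1/250 → 1/200 → 1/160 → 1/125 → 1/100 → 1/80 → 1/60 → 1/50 → 1/40 → 1/30 → 1/25 → 1/20 → 1/15 → 1/13 → 1/10 → 1/8 → 1/6 → 1/5 → 1/4 → 0.3 → 0.4 → 0.5 → 0.6.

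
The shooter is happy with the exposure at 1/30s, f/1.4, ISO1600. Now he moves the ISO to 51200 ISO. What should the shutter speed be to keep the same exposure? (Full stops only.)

1/1000s

ISO: 1600 → 3200 → 6400 → 12800 → 25600 → 51200 — 5 stops higher (brighter).
Need 5 stops darker from the shutter speed: 1/30 → 1/60 → 1/125 → 1/250 → 1/500 → 1/1000.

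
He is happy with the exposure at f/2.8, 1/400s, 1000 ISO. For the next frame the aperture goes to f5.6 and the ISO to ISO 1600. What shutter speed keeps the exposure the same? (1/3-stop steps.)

Aperture: f/2.8 → f/3.2 → f/3.5 → f/4 → f/4.5 → f/5 → f/5.6 — 2 stops smaller aperture (darker).
ISO: 1000 → 1250 → 1600 — 2/3 stop raised (brighter).
Net change so far: 1 1/3 stops darker. Offset with the shutter speed: 1/400 → 1/320 → 1/250 → 1/200 → 1/160.

1/160s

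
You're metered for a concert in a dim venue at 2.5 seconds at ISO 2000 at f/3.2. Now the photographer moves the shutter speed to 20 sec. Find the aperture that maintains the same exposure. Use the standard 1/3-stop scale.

Shutter speed: 2.5 → 3.2 → 4 → 5 → 6 → 8 → 10 → 13 → 15 → 20 — 3 stops longer (brighter).
Need 3 stops darker from the aperture: f/3.2 → f/3.5 → f/4 → f/4.5 → f/5 → f/5.6 → f/6.3 → f/7.1 → f/8 → f/9.

f/9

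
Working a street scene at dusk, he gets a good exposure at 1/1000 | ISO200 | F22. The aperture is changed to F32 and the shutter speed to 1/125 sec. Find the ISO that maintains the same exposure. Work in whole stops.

ISO 50

Aperture: f/22 → f/32 — 1 stop smaller aperture (darker).
Shutter speed: 1/1000 → 1/500 → 1/250 → 1/125 — 3 stops slower (brighter).
Net change so far: 2 stops brighter. Offset with the ISO: 200 → 100 → 50.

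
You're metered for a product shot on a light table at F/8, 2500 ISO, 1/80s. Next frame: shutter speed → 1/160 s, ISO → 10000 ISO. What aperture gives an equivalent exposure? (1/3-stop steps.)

f/11

Shutter speed: 1/80 → 1/100 → 1/125 → 1/160 — 1 stop shorter (darker).
ISO: 2500 → 3200 → 4000 → 5000 → 6400 → 8000 → 10000 — 2 stops higher (brighter).
Net change so far: 1 stop brighter. Offset with the aperture: f/8 → f/9 → f/10 → f/11.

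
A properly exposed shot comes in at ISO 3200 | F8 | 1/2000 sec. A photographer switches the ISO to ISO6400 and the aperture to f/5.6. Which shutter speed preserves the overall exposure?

ISO: 3200 → 6400 — 1 stop raised (brighter).
Aperture: f/8 → f/5.6 — 1 stop opened up (brighter).
Net change so far: 2 stops brighter. Offset with the shutter speed: 1/2000 → 1/4000 → 1/8000.

1/8000s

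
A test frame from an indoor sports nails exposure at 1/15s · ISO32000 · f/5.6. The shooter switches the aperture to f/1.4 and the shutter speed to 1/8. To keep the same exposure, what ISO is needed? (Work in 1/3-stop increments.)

ISO 1000

Aperture: f/5.6 → f/5 → f/4.5 → f/4 → f/3.5 → f/3.2 → f/2.8 → f/2.5 → f/2.2 → f/2 → f/1.8 → f/1.6 → f/1.4 — 4 stops wider (brighter).
Shutter speed: 1/15 → 1/13 → 1/10 → 1/8 — 1 stop slower (brighter).
Net change so far: 5 stops brighter. Offset with the ISO: 32000 → 25600 → 20000 → 16000 → 12800 → 10000 → 8000 → 6400 → 5000 → 4000 → 3200 → 2500 → 2000 → 1600 → 1250 → 1000.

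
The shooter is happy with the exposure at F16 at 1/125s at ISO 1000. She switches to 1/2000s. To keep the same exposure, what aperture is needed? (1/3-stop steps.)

f/4

Shutter speed: 1/125 → 1/160 → 1/200 → 1/250 → 1/320 → 1/400 → 1/500 → 1/640 → 1/800 → 1/1000 → 1/1250 → 1/1600 → 1/2000 — 4 stops faster (darker).
Need 4 stops brighter from the aperture: f/16 → f/14 → f/13 → f/11 → f/10 → f/9 → f/8 → f/7.1 → f/6.3 → f/5.6 → f/5 → f/4.5 → f/4.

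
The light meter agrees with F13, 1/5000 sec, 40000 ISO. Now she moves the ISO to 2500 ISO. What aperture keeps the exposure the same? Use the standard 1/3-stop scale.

f/3.2

ISO: 40000 → 32000 → 25600 → 20000 → 16000 → 12800 → 10000 → 8000 → 6400 → 5000 → 4000 → 3200 → 2500 — 4 stops dropped (darker).
Need 4 stops brighter from the aperture: f/13 → f/11 → f/10 → f/9 → f/8 → f/7.1 → f/6.3 → f/5.6 → f/5 → f/4.5 → f/4 → f/3.5 → f/3.2.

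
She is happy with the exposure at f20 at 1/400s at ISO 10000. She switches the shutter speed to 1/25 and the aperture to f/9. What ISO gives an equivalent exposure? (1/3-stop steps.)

Shutter speed: 1/400 → 1/320 → 1/250 → 1/200 → 1/160 → 1/125 → 1/100 → 1/80 → 1/60 → 1/50 → 1/40 → 1/30 → 1/25 — 4 stops longer (brighter).
Aperture: f/20 → f/18 → f/16 → f/14 → f/13 → f/11 → f/10 → f/9 — 2 1/3 stops opened up (brighter).
Net change so far: 6 1/3 stops brighter. Offset with the ISO: 10000 → 8000 → 6400 → 5000 → 4000 → 3200 → 2500 → 2000 → 1600 → 1250 → 1000 → 800 → 640 → 500 → 400 → 320 → 250 → 200 → 160 → 125.

ISO 125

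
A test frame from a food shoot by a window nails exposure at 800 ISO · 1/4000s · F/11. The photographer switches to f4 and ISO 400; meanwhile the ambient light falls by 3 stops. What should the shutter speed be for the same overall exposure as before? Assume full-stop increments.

1/2000s

Scene light: 3 stops darker.
Aperture: f/11 → f/8 → f/5.6 → f/4 — 3 stops wider (brighter).
ISO: 800 → 400 — 1 stop dropped (darker).
Net so far: 1 stop darker. Shutter speed: 1/4000 → 1/2000.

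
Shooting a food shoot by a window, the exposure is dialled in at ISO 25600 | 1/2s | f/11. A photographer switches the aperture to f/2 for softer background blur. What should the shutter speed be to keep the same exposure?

Aperture: f/11 → f/8 → f/5.6 → f/4 → f/2.8 → f/2 — 5 stops larger aperture (brighter).
Need 5 stops darker from the shutter speed: 1/2 → 1/4 → 1/8 → 1/15 → 1/30 → 1/60.

1/60s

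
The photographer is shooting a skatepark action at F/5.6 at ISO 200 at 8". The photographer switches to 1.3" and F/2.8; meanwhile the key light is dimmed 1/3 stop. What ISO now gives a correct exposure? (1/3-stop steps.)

Scene light: 1/3 stop darker.
Shutter speed: 8 → 6 → 5 → 4 → 3.2 → 2.5 → 2 → 1.6 → 1.3 — 2 2/3 stops faster (darker).
Aperture: f/5.6 → f/5 → f/4.5 → f/4 → f/3.5 → f/3.2 → f/2.8 — 2 stops wider (brighter).
Net so far: 1 stop darker. ISO: 200 → 250 → 320 → 400.

ISO 400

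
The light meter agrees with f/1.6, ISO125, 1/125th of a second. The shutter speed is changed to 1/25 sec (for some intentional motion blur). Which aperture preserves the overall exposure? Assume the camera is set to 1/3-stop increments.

Shutter speed: 1/125 → 1/100 → 1/80 → 1/60 → 1/50 → 1/40 → 1/30 → 1/25 — 2 1/3 stops slower (brighter).
Need 2 1/3 stops darker from the aperture: f/1.6 → f/1.8 → f/2 → f/2.2 → f/2.5 → f/2.8 → f/3.2 → f/3.5.

f/3.5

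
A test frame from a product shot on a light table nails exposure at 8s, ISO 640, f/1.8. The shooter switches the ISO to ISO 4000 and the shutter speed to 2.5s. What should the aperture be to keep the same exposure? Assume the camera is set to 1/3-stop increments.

ISO: 640 → 800 → 1000 → 1250 → 1600 → 2000 → 2500 → 3200 → 4000 — 2 2/3 stops higher (brighter).
Shutter speed: 8 → 6 → 5 → 4 → 3.2 → 2.5 — 1 2/3 stops faster (darker).
Net change so far: 1 stop brighter. Offset with the aperture: f/1.8 → f/2 → f/2.2 → f/2.5.

f/2.5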